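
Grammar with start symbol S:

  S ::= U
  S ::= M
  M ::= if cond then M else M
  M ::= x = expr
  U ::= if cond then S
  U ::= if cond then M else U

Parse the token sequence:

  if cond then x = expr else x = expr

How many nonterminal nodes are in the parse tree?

4

[S [M if cond then [M x = expr] else [M x = expr]]]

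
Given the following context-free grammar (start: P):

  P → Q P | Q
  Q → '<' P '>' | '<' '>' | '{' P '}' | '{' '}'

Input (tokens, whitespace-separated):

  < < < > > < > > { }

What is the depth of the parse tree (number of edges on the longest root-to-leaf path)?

6

[P [Q < [P [Q < [P [Q < >]] >] [P [Q < >]]] >] [P [Q { }]]]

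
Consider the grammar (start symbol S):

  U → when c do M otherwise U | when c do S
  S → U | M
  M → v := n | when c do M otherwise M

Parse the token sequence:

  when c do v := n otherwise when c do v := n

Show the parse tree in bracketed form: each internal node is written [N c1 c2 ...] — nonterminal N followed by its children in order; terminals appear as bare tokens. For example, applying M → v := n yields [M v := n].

[S [U when c do [M v := n] otherwise [U when c do [S [M v := n]]]]]

S
U
when c do M otherwise U
when c do v := n otherwise U
when c do v := n otherwise when c do S
when c do v := n otherwise when c do M
when c do v := n otherwise when c do v := n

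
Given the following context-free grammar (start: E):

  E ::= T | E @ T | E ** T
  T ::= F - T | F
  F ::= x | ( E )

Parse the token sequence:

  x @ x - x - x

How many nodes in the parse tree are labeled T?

4

[E [E [T [F x]]] @ [T [F x] - [T [F x] - [T [F x]]]]]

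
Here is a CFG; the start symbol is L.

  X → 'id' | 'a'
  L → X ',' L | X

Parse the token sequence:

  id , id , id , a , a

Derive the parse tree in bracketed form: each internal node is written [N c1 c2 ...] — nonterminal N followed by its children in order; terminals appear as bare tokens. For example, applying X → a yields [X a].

[L [X id] , [L [X id] , [L [X id] , [L [X a] , [L [X a]]]]]]

L
X , L
id , L
id , X , L
id , id , L
id , id , X , L
id , id , id , L
id , id , id , X , L
id , id , id , a , L
id , id , id , a , X
id , id , id , a , a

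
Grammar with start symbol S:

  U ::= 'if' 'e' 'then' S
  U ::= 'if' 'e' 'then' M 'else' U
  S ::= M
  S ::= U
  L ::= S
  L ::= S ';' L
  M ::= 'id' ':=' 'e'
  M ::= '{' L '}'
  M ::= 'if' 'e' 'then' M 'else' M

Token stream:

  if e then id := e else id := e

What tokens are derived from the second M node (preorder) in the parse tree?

id := e

[S [M if e then [M id := e] else [M id := e]]]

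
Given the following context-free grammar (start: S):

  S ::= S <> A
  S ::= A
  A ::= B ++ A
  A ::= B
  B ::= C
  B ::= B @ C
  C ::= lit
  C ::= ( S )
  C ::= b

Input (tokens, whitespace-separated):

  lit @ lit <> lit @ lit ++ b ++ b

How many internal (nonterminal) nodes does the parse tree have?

[S [S [A [B [B [C lit]] @ [C lit]]]] <> [A [B [B [C lit]] @ [C lit]] ++ [A [B [C b]] ++ [A [B [C b]]]]]]

18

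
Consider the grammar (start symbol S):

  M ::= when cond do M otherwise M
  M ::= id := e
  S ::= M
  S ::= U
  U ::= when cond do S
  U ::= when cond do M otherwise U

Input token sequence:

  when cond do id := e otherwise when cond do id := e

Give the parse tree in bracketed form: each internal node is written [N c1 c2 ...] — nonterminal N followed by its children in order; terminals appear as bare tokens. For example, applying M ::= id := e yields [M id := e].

S
U
when cond do M otherwise U
when cond do id := e otherwise U
when cond do id := e otherwise when cond do S
when cond do id := e otherwise when cond do M
when cond do id := e otherwise when cond do id := e

[S [U when cond do [M id := e] otherwise [U when cond do [S [M id := e]]]]]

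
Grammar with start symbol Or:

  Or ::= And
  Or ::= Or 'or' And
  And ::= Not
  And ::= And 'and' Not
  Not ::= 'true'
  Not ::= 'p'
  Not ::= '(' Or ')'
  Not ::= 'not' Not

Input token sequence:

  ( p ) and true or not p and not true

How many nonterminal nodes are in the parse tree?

15

[Or [Or [And [And [Not ( [Or [And [Not p]]] )]] and [Not true]]] or [And [And [Not not [Not p]]] and [Not not [Not true]]]]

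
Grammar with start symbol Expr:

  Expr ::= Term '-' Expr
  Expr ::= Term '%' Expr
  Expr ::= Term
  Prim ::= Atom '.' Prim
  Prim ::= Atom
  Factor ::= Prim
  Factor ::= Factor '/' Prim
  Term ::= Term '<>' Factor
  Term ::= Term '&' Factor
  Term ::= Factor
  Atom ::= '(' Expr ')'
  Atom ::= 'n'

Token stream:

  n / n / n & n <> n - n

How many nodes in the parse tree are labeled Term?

4

[Expr [Term [Term [Term [Factor [Factor [Factor [Prim [Atom n]]] / [Prim [Atom n]]] / [Prim [Atom n]]]] & [Factor [Prim [Atom n]]]] <> [Factor [Prim [Atom n]]]] - [Expr [Term [Factor [Prim [Atom n]]]]]]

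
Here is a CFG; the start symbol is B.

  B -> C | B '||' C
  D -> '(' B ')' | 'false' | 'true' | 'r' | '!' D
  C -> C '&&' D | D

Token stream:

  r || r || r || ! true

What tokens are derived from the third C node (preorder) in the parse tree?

[B [B [B [B [C [D r]]] || [C [D r]]] || [C [D r]]] || [C [D ! [D true]]]]

r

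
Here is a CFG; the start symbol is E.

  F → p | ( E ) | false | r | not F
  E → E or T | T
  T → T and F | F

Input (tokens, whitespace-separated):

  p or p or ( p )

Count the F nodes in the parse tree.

[E [E [E [T [F p]]] or [T [F p]]] or [T [F ( [E [T [F p]]] )]]]

4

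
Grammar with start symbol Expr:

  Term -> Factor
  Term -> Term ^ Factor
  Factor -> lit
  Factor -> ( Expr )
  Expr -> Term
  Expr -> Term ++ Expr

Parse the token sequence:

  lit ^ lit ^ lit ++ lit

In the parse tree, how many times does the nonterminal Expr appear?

2

[Expr [Term [Term [Term [Factor lit]] ^ [Factor lit]] ^ [Factor lit]] ++ [Expr [Term [Factor lit]]]]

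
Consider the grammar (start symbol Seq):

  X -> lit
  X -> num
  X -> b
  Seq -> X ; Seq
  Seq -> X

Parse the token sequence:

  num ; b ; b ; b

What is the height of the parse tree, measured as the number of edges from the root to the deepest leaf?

[Seq [X num] ; [Seq [X b] ; [Seq [X b] ; [Seq [X b]]]]]

5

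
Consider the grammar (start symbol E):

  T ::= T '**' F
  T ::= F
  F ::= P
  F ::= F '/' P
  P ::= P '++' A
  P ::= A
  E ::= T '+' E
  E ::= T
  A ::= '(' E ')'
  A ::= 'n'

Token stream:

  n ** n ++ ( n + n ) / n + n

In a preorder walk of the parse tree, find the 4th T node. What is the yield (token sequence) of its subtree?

n

[E [T [T [F [P [A n]]]] ** [F [F [P [P [A n]] ++ [A ( [E [T [F [P [A n]]]] + [E [T [F [P [A n]]]]]] )]]] / [P [A n]]]] + [E [T [F [P [A n]]]]]]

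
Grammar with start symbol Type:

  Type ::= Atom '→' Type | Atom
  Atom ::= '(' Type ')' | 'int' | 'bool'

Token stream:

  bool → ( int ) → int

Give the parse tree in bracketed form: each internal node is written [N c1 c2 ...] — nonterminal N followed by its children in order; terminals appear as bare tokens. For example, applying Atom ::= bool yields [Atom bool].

Type
Atom → Type
bool → Type
bool → Atom → Type
bool → ( Type ) → Type
bool → ( Atom ) → Type
bool → ( int ) → Type
bool → ( int ) → Atom
bool → ( int ) → int

[Type [Atom bool] → [Type [Atom ( [Type [Atom int]] )] → [Type [Atom int]]]]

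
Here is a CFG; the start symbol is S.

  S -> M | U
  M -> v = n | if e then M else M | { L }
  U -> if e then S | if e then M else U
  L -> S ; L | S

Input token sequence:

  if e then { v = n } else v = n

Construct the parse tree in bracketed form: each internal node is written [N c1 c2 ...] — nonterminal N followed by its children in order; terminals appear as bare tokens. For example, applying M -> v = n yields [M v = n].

S
M
if e then M else M
if e then { L } else M
if e then { S } else M
if e then { M } else M
if e then { v = n } else M
if e then { v = n } else v = n

[S [M if e then [M { [L [S [M v = n]]] }] else [M v = n]]]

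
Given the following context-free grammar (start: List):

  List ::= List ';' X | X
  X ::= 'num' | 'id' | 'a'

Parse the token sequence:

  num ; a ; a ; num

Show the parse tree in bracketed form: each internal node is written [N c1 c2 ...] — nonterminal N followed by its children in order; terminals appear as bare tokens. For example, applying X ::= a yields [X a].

[List [List [List [List [X num]] ; [X a]] ; [X a]] ; [X num]]

List
List ; X
List ; X ; X
List ; X ; X ; X
X ; X ; X ; X
num ; X ; X ; X
num ; a ; X ; X
num ; a ; a ; X
num ; a ; a ; num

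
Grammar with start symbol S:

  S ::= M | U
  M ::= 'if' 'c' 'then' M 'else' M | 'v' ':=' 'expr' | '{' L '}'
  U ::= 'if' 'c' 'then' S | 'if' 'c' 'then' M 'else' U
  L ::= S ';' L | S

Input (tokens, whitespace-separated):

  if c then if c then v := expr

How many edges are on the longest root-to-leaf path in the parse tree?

[S [U if c then [S [U if c then [S [M v := expr]]]]]]

6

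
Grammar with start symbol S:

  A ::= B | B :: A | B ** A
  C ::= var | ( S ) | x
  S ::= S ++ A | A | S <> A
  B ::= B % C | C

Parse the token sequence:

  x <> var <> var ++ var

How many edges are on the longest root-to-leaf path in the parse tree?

[S [S [S [S [A [B [C x]]]] <> [A [B [C var]]]] <> [A [B [C var]]]] ++ [A [B [C var]]]]

7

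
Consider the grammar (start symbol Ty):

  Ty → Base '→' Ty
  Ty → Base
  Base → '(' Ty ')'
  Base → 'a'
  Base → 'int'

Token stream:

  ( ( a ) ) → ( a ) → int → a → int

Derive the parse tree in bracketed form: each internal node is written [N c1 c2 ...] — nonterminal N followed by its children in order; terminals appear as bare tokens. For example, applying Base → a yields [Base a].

[Ty [Base ( [Ty [Base ( [Ty [Base a]] )]] )] → [Ty [Base ( [Ty [Base a]] )] → [Ty [Base int] → [Ty [Base a] → [Ty [Base int]]]]]]

Ty
Base → Ty
( Ty ) → Ty
( Base ) → Ty
( ( Ty ) ) → Ty
( ( Base ) ) → Ty
( ( a ) ) → Ty
( ( a ) ) → Base → Ty
( ( a ) ) → ( Ty ) → Ty
( ( a ) ) → ( Base ) → Ty
( ( a ) ) → ( a ) → Ty
( ( a ) ) → ( a ) → Base → Ty
( ( a ) ) → ( a ) → int → Ty
( ( a ) ) → ( a ) → int → Base → Ty
( ( a ) ) → ( a ) → int → a → Ty
( ( a ) ) → ( a ) → int → a → Base
( ( a ) ) → ( a ) → int → a → int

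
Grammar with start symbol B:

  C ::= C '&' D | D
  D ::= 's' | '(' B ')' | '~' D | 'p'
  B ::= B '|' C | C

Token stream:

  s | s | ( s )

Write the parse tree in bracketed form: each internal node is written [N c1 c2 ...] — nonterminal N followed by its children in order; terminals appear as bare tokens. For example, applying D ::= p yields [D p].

B
B | C
B | C | C
C | C | C
D | C | C
s | C | C
s | D | C
s | s | C
s | s | D
s | s | ( B )
s | s | ( C )
s | s | ( D )
s | s | ( s )

[B [B [B [C [D s]]] | [C [D s]]] | [C [D ( [B [C [D s]]] )]]]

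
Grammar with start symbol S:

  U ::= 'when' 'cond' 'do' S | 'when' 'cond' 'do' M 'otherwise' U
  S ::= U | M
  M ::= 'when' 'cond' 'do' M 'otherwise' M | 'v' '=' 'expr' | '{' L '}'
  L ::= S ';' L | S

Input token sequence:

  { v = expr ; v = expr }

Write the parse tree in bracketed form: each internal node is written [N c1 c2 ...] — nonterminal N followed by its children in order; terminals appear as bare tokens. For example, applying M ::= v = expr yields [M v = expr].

S
M
{ L }
{ S ; L }
{ M ; L }
{ v = expr ; L }
{ v = expr ; S }
{ v = expr ; M }
{ v = expr ; v = expr }

[S [M { [L [S [M v = expr]] ; [L [S [M v = expr]]]] }]]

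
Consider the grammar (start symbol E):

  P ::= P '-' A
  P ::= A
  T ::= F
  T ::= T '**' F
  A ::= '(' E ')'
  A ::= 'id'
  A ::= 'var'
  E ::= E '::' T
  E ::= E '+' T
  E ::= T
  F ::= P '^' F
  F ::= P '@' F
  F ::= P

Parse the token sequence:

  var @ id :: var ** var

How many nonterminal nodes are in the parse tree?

[E [E [T [F [P [A var]] @ [F [P [A id]]]]]] :: [T [T [F [P [A var]]]] ** [F [P [A var]]]]]

17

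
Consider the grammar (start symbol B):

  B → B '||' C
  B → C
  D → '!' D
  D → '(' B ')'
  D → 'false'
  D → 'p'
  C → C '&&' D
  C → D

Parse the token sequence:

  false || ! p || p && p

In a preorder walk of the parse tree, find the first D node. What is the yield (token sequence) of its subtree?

[B [B [B [C [D false]]] || [C [D ! [D p]]]] || [C [C [D p]] && [D p]]]

false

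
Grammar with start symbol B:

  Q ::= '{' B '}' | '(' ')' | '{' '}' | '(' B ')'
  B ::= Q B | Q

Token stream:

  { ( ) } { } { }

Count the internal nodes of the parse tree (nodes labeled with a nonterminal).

[B [Q { [B [Q ( )]] }] [B [Q { }] [B [Q { }]]]]

8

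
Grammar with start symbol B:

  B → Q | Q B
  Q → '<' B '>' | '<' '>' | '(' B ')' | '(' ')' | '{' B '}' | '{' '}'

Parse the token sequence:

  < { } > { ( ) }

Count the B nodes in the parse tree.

4

[B [Q < [B [Q { }]] >] [B [Q { [B [Q ( )]] }]]]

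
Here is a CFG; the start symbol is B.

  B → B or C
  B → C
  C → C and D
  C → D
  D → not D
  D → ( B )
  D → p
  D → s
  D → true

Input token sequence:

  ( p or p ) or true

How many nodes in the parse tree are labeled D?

4

[B [B [C [D ( [B [B [C [D p]]] or [C [D p]]] )]]] or [C [D true]]]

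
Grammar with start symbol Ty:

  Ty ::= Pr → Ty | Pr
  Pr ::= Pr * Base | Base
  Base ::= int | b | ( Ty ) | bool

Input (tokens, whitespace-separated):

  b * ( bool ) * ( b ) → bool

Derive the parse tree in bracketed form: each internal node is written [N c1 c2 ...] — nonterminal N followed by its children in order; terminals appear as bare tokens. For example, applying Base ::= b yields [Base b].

Ty
Pr → Ty
Pr * Base → Ty
Pr * Base * Base → Ty
Base * Base * Base → Ty
b * Base * Base → Ty
b * ( Ty ) * Base → Ty
b * ( Pr ) * Base → Ty
b * ( Base ) * Base → Ty
b * ( bool ) * Base → Ty
b * ( bool ) * ( Ty ) → Ty
b * ( bool ) * ( Pr ) → Ty
b * ( bool ) * ( Base ) → Ty
b * ( bool ) * ( b ) → Ty
b * ( bool ) * ( b ) → Pr
b * ( bool ) * ( b ) → Base
b * ( bool ) * ( b ) → bool

[Ty [Pr [Pr [Pr [Base b]] * [Base ( [Ty [Pr [Base bool]]] )]] * [Base ( [Ty [Pr [Base b]]] )]] → [Ty [Pr [Base bool]]]]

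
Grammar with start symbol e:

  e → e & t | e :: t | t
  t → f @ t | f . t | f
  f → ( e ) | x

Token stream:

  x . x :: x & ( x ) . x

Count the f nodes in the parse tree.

[e [e [e [t [f x] . [t [f x]]]] :: [t [f x]]] & [t [f ( [e [t [f x]]] )] . [t [f x]]]]

6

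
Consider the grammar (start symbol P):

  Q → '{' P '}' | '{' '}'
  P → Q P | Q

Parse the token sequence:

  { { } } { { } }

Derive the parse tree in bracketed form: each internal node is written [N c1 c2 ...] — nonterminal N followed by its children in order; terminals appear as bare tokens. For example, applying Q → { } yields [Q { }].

[P [Q { [P [Q { }]] }] [P [Q { [P [Q { }]] }]]]

P
Q P
{ P } P
{ Q } P
{ { } } P
{ { } } Q
{ { } } { P }
{ { } } { Q }
{ { } } { { } }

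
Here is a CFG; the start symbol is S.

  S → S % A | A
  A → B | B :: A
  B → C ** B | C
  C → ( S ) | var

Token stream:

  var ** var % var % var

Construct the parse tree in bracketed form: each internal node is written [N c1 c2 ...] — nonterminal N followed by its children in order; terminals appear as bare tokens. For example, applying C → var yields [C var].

S
S % A
S % A % A
A % A % A
B % A % A
C ** B % A % A
var ** B % A % A
var ** C % A % A
var ** var % A % A
var ** var % B % A
var ** var % C % A
var ** var % var % A
var ** var % var % B
var ** var % var % C
var ** var % var % var

[S [S [S [A [B [C var] ** [B [C var]]]]] % [A [B [C var]]]] % [A [B [C var]]]]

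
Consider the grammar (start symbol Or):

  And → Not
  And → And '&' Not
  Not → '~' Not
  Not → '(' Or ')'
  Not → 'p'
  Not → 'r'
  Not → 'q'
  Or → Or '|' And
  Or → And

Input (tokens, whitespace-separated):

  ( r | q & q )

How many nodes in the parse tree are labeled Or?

[Or [And [Not ( [Or [Or [And [Not r]]] | [And [And [Not q]] & [Not q]]] )]]]

3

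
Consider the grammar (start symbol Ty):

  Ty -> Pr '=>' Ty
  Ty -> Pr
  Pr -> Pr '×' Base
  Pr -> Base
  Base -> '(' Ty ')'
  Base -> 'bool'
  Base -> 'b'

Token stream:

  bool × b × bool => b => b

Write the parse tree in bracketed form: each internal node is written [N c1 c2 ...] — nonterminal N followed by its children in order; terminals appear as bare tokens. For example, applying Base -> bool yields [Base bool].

[Ty [Pr [Pr [Pr [Base bool]] × [Base b]] × [Base bool]] => [Ty [Pr [Base b]] => [Ty [Pr [Base b]]]]]

Ty
Pr => Ty
Pr × Base => Ty
Pr × Base × Base => Ty
Base × Base × Base => Ty
bool × Base × Base => Ty
bool × b × Base => Ty
bool × b × bool => Ty
bool × b × bool => Pr => Ty
bool × b × bool => Base => Ty
bool × b × bool => b => Ty
bool × b × bool => b => Pr
bool × b × bool => b => Base
bool × b × bool => b => b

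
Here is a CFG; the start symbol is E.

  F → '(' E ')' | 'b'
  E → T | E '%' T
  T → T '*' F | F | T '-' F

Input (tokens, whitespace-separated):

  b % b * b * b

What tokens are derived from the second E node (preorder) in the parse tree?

[E [E [T [F b]]] % [T [T [T [F b]] * [F b]] * [F b]]]

b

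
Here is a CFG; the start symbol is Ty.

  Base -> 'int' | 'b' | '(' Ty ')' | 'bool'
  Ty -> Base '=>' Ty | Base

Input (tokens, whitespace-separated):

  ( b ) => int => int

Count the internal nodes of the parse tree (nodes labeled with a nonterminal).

8

[Ty [Base ( [Ty [Base b]] )] => [Ty [Base int] => [Ty [Base int]]]]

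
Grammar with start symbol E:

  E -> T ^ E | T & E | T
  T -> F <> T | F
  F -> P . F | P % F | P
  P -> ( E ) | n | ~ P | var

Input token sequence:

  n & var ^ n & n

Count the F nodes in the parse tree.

4

[E [T [F [P n]]] & [E [T [F [P var]]] ^ [E [T [F [P n]]] & [E [T [F [P n]]]]]]]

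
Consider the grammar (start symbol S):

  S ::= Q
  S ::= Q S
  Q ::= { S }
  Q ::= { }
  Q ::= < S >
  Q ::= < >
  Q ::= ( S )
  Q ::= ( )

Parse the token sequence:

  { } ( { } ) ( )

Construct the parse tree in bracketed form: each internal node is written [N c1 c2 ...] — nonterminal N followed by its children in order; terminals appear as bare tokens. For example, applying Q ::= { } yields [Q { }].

S
Q S
{ } S
{ } Q S
{ } ( S ) S
{ } ( Q ) S
{ } ( { } ) S
{ } ( { } ) Q
{ } ( { } ) ( )

[S [Q { }] [S [Q ( [S [Q { }]] )] [S [Q ( )]]]]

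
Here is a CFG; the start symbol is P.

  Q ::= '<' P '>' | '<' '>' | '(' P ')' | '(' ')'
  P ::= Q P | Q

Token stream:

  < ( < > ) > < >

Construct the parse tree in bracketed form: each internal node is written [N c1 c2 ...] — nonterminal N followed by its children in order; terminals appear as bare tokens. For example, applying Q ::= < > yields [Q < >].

P
Q P
< P > P
< Q > P
< ( P ) > P
< ( Q ) > P
< ( < > ) > P
< ( < > ) > Q
< ( < > ) > < >

[P [Q < [P [Q ( [P [Q < >]] )]] >] [P [Q < >]]]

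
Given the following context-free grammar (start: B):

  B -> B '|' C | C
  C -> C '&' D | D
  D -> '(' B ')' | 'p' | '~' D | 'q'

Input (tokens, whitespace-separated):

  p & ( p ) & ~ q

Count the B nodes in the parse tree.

2

[B [C [C [C [D p]] & [D ( [B [C [D p]]] )]] & [D ~ [D q]]]]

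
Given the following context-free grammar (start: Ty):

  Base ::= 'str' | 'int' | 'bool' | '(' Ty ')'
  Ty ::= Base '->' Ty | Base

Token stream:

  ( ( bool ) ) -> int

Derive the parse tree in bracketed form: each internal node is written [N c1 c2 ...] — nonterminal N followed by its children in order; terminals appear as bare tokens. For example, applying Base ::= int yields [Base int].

[Ty [Base ( [Ty [Base ( [Ty [Base bool]] )]] )] -> [Ty [Base int]]]

Ty
Base -> Ty
( Ty ) -> Ty
( Base ) -> Ty
( ( Ty ) ) -> Ty
( ( Base ) ) -> Ty
( ( bool ) ) -> Ty
( ( bool ) ) -> Base
( ( bool ) ) -> int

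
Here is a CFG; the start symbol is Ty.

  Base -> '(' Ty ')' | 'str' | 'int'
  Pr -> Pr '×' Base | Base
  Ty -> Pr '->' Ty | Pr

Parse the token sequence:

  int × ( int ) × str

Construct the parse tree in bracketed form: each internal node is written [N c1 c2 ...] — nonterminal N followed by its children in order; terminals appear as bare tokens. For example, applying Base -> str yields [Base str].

Ty
Pr
Pr × Base
Pr × Base × Base
Base × Base × Base
int × Base × Base
int × ( Ty ) × Base
int × ( Pr ) × Base
int × ( Base ) × Base
int × ( int ) × Base
int × ( int ) × str

[Ty [Pr [Pr [Pr [Base int]] × [Base ( [Ty [Pr [Base int]]] )]] × [Base str]]]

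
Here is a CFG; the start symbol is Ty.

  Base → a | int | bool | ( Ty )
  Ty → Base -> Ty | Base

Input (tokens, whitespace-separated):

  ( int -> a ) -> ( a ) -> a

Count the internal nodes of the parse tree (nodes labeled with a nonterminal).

12

[Ty [Base ( [Ty [Base int] -> [Ty [Base a]]] )] -> [Ty [Base ( [Ty [Base a]] )] -> [Ty [Base a]]]]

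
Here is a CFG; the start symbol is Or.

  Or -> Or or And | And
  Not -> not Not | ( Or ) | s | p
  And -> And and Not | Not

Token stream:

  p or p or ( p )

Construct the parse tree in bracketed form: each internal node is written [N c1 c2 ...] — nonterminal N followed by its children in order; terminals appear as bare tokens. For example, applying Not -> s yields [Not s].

Or
Or or And
Or or And or And
And or And or And
Not or And or And
p or And or And
p or Not or And
p or p or And
p or p or Not
p or p or ( Or )
p or p or ( And )
p or p or ( Not )
p or p or ( p )

[Or [Or [Or [And [Not p]]] or [And [Not p]]] or [And [Not ( [Or [And [Not p]]] )]]]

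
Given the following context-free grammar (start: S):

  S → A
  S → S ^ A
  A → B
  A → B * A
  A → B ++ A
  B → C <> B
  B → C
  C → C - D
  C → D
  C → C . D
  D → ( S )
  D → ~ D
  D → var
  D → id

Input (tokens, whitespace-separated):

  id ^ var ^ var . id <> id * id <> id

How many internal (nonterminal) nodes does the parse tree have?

27

[S [S [S [A [B [C [D id]]]]] ^ [A [B [C [D var]]]]] ^ [A [B [C [C [D var]] . [D id]] <> [B [C [D id]]]] * [A [B [C [D id]] <> [B [C [D id]]]]]]]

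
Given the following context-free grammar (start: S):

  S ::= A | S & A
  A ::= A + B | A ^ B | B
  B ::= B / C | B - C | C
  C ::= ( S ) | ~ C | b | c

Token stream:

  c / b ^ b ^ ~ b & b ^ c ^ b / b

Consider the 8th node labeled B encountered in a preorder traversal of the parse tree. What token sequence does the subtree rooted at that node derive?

b

[S [S [A [A [A [B [B [C c]] / [C b]]] ^ [B [C b]]] ^ [B [C ~ [C b]]]]] & [A [A [A [B [C b]]] ^ [B [C c]]] ^ [B [B [C b]] / [C b]]]]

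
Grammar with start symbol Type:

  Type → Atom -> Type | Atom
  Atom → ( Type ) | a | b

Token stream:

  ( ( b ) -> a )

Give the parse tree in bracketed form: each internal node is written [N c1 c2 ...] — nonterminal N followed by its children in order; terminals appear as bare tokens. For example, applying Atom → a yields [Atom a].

[Type [Atom ( [Type [Atom ( [Type [Atom b]] )] -> [Type [Atom a]]] )]]

Type
Atom
( Type )
( Atom -> Type )
( ( Type ) -> Type )
( ( Atom ) -> Type )
( ( b ) -> Type )
( ( b ) -> Atom )
( ( b ) -> a )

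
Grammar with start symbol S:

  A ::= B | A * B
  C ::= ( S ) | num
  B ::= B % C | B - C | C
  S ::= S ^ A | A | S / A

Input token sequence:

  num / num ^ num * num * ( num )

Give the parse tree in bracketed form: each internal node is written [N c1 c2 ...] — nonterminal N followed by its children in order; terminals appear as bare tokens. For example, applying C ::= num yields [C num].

[S [S [S [A [B [C num]]]] / [A [B [C num]]]] ^ [A [A [A [B [C num]]] * [B [C num]]] * [B [C ( [S [A [B [C num]]]] )]]]]

S
S ^ A
S / A ^ A
A / A ^ A
B / A ^ A
C / A ^ A
num / A ^ A
num / B ^ A
num / C ^ A
num / num ^ A
num / num ^ A * B
num / num ^ A * B * B
num / num ^ B * B * B
num / num ^ C * B * B
num / num ^ num * B * B
num / num ^ num * C * B
num / num ^ num * num * B
num / num ^ num * num * C
num / num ^ num * num * ( S )
num / num ^ num * num * ( A )
num / num ^ num * num * ( B )
num / num ^ num * num * ( C )
num / num ^ num * num * ( num )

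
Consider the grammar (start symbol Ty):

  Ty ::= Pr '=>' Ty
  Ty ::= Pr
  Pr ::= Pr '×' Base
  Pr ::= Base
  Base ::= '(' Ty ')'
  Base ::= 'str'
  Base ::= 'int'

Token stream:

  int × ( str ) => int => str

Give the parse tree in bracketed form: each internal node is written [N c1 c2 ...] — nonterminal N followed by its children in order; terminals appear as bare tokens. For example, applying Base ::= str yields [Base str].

[Ty [Pr [Pr [Base int]] × [Base ( [Ty [Pr [Base str]]] )]] => [Ty [Pr [Base int]] => [Ty [Pr [Base str]]]]]

Ty
Pr => Ty
Pr × Base => Ty
Base × Base => Ty
int × Base => Ty
int × ( Ty ) => Ty
int × ( Pr ) => Ty
int × ( Base ) => Ty
int × ( str ) => Ty
int × ( str ) => Pr => Ty
int × ( str ) => Base => Ty
int × ( str ) => int => Ty
int × ( str ) => int => Pr
int × ( str ) => int => Base
int × ( str ) => int => str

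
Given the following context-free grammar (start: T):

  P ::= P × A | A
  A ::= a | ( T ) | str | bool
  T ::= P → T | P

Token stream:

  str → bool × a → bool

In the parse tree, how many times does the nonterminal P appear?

4

[T [P [A str]] → [T [P [P [A bool]] × [A a]] → [T [P [A bool]]]]]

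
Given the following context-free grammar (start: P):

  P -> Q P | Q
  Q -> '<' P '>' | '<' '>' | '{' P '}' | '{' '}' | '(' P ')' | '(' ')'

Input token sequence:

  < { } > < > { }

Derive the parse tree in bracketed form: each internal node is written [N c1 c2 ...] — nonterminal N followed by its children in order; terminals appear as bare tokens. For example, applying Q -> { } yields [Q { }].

[P [Q < [P [Q { }]] >] [P [Q < >] [P [Q { }]]]]

P
Q P
< P > P
< Q > P
< { } > P
< { } > Q P
< { } > < > P
< { } > < > Q
< { } > < > { }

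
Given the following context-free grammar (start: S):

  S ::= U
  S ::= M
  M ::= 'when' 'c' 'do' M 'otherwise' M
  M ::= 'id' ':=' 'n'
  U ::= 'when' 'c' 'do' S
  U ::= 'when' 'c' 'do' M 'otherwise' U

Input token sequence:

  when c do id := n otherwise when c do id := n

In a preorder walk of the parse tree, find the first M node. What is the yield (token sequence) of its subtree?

[S [U when c do [M id := n] otherwise [U when c do [S [M id := n]]]]]

id := n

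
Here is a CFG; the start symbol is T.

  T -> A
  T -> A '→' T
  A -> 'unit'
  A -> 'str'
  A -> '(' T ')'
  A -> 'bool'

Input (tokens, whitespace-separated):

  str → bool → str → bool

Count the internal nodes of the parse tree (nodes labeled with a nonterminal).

8

[T [A str] → [T [A bool] → [T [A str] → [T [A bool]]]]]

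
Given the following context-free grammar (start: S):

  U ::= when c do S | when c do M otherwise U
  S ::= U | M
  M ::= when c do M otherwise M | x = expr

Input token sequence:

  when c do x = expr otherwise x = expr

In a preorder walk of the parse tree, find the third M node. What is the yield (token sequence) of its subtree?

x = expr

[S [M when c do [M x = expr] otherwise [M x = expr]]]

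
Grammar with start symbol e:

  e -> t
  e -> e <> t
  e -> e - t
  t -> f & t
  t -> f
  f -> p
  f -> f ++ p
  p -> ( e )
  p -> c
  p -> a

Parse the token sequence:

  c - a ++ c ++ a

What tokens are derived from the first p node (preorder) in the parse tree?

[e [e [t [f [p c]]]] - [t [f [f [f [p a]] ++ [p c]] ++ [p a]]]]

c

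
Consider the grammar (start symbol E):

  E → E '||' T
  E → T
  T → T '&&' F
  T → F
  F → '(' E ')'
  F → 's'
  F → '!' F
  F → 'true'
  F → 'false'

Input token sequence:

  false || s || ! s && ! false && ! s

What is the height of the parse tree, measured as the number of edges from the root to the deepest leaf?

[E [E [E [T [F false]]] || [T [F s]]] || [T [T [T [F ! [F s]]] && [F ! [F false]]] && [F ! [F s]]]]

6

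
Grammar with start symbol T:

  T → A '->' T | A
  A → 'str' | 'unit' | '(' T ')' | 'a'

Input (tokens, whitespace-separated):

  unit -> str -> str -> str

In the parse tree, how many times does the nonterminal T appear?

4

[T [A unit] -> [T [A str] -> [T [A str] -> [T [A str]]]]]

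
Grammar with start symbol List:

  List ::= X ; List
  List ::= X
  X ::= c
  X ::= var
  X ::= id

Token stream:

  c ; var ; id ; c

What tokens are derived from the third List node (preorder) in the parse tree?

[List [X c] ; [List [X var] ; [List [X id] ; [List [X c]]]]]

id ; c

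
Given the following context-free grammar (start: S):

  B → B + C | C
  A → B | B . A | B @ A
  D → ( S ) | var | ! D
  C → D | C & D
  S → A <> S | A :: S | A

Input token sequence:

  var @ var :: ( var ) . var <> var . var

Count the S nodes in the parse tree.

[S [A [B [C [D var]]] @ [A [B [C [D var]]]]] :: [S [A [B [C [D ( [S [A [B [C [D var]]]]] )]]] . [A [B [C [D var]]]]] <> [S [A [B [C [D var]]] . [A [B [C [D var]]]]]]]]

4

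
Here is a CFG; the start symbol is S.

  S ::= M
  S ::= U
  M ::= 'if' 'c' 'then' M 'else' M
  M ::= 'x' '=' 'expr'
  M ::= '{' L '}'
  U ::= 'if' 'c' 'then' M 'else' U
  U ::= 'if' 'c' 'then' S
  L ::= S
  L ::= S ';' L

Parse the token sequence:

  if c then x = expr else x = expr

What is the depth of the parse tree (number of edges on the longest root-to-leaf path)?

[S [M if c then [M x = expr] else [M x = expr]]]

3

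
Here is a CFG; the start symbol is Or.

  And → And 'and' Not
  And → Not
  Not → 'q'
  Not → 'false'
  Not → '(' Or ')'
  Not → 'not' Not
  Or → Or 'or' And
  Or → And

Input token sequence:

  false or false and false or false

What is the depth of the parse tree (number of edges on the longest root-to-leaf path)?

[Or [Or [Or [And [Not false]]] or [And [And [Not false]] and [Not false]]] or [And [Not false]]]

5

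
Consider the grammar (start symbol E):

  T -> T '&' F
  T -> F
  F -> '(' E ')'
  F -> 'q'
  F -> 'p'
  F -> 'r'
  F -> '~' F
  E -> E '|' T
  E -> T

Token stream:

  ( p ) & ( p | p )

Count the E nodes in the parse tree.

4

[E [T [T [F ( [E [T [F p]]] )]] & [F ( [E [E [T [F p]]] | [T [F p]]] )]]]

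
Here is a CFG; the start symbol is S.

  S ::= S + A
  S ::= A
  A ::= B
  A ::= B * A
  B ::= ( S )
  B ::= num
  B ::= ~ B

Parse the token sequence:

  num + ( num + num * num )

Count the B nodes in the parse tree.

[S [S [A [B num]]] + [A [B ( [S [S [A [B num]]] + [A [B num] * [A [B num]]]] )]]]

5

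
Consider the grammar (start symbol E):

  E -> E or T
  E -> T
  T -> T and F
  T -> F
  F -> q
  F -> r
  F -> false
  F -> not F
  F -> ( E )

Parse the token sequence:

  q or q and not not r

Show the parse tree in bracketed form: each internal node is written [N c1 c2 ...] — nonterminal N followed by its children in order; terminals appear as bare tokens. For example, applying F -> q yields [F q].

E
E or T
T or T
F or T
q or T
q or T and F
q or F and F
q or q and F
q or q and not F
q or q and not not F
q or q and not not r

[E [E [T [F q]]] or [T [T [F q]] and [F not [F not [F r]]]]]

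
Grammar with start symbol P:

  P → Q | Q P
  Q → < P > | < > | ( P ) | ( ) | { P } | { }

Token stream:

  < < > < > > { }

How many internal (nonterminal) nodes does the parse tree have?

8

[P [Q < [P [Q < >] [P [Q < >]]] >] [P [Q { }]]]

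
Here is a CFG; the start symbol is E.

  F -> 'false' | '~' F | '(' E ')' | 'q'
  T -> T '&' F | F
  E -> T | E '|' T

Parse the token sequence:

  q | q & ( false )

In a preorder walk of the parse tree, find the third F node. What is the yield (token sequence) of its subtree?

[E [E [T [F q]]] | [T [T [F q]] & [F ( [E [T [F false]]] )]]]

( false )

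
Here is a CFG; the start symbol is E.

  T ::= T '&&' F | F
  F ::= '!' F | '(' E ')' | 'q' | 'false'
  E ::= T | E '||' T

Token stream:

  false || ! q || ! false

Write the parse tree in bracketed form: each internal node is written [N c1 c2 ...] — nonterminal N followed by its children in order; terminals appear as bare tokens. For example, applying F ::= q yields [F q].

E
E || T
E || T || T
T || T || T
F || T || T
false || T || T
false || F || T
false || ! F || T
false || ! q || T
false || ! q || F
false || ! q || ! F
false || ! q || ! false

[E [E [E [T [F false]]] || [T [F ! [F q]]]] || [T [F ! [F false]]]]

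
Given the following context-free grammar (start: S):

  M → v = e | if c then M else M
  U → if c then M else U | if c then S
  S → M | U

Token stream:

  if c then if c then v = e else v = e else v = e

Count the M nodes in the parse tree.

[S [M if c then [M if c then [M v = e] else [M v = e]] else [M v = e]]]

5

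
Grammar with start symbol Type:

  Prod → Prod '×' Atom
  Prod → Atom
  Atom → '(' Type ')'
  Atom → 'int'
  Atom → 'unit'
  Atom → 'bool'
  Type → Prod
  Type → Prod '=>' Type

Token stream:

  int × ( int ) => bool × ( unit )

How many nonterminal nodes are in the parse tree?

[Type [Prod [Prod [Atom int]] × [Atom ( [Type [Prod [Atom int]]] )]] => [Type [Prod [Prod [Atom bool]] × [Atom ( [Type [Prod [Atom unit]]] )]]]]

16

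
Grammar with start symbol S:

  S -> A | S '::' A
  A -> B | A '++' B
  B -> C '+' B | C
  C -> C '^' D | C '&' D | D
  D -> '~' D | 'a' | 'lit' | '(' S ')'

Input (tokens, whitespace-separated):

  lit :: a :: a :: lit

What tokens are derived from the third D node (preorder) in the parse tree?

a

[S [S [S [S [A [B [C [D lit]]]]] :: [A [B [C [D a]]]]] :: [A [B [C [D a]]]]] :: [A [B [C [D lit]]]]]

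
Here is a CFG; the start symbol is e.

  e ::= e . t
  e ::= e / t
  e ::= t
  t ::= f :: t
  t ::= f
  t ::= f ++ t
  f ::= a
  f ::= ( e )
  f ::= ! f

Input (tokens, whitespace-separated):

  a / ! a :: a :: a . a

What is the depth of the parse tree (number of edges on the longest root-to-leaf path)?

[e [e [e [t [f a]]] / [t [f ! [f a]] :: [t [f a] :: [t [f a]]]]] . [t [f a]]]

6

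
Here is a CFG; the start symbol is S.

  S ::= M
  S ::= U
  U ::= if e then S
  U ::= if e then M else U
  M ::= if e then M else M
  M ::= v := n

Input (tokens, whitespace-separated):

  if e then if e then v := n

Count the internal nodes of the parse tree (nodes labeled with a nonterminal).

6

[S [U if e then [S [U if e then [S [M v := n]]]]]]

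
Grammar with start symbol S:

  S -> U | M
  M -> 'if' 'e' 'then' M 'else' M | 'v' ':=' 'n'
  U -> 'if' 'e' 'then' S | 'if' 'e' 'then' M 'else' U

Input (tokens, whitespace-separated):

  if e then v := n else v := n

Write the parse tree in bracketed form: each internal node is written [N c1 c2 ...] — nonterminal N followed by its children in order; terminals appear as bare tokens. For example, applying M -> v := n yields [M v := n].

S
M
if e then M else M
if e then v := n else M
if e then v := n else v := n

[S [M if e then [M v := n] else [M v := n]]]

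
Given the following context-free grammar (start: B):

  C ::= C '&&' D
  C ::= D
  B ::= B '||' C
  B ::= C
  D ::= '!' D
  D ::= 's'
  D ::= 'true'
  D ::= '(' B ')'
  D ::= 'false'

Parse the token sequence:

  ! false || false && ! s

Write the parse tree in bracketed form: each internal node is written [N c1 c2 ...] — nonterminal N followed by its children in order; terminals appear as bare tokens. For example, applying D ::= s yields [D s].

[B [B [C [D ! [D false]]]] || [C [C [D false]] && [D ! [D s]]]]

B
B || C
C || C
D || C
! D || C
! false || C
! false || C && D
! false || D && D
! false || false && D
! false || false && ! D
! false || false && ! s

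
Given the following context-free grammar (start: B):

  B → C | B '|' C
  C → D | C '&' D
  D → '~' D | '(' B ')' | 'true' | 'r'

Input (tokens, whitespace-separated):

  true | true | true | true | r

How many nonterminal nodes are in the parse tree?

15

[B [B [B [B [B [C [D true]]] | [C [D true]]] | [C [D true]]] | [C [D true]]] | [C [D r]]]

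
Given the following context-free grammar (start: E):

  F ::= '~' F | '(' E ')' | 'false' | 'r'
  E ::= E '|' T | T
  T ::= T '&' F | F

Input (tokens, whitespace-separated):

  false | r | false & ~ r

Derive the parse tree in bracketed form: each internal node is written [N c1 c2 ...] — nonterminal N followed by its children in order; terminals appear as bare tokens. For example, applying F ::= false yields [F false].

E
E | T
E | T | T
T | T | T
F | T | T
false | T | T
false | F | T
false | r | T
false | r | T & F
false | r | F & F
false | r | false & F
false | r | false & ~ F
false | r | false & ~ r

[E [E [E [T [F false]]] | [T [F r]]] | [T [T [F false]] & [F ~ [F r]]]]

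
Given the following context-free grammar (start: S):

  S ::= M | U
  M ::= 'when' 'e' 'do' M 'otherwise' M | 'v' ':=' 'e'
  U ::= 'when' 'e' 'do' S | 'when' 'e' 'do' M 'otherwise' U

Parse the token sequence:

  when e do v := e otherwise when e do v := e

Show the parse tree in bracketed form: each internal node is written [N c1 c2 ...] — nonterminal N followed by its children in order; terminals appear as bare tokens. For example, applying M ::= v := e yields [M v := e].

[S [U when e do [M v := e] otherwise [U when e do [S [M v := e]]]]]

S
U
when e do M otherwise U
when e do v := e otherwise U
when e do v := e otherwise when e do S
when e do v := e otherwise when e do M
when e do v := e otherwise when e do v := e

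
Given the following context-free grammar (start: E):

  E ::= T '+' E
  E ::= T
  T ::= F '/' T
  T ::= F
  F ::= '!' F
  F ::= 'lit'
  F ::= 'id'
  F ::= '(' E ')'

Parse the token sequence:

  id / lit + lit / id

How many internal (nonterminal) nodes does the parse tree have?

10

[E [T [F id] / [T [F lit]]] + [E [T [F lit] / [T [F id]]]]]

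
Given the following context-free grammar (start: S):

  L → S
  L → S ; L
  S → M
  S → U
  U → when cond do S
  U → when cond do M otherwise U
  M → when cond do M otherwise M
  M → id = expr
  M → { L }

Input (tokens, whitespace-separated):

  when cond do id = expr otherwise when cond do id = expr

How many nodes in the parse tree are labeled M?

2

[S [U when cond do [M id = expr] otherwise [U when cond do [S [M id = expr]]]]]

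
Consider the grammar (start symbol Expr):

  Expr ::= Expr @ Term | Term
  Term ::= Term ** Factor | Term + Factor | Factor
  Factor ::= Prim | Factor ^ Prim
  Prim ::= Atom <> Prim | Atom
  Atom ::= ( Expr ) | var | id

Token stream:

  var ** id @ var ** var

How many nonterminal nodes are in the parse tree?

18

[Expr [Expr [Term [Term [Factor [Prim [Atom var]]]] ** [Factor [Prim [Atom id]]]]] @ [Term [Term [Factor [Prim [Atom var]]]] ** [Factor [Prim [Atom var]]]]]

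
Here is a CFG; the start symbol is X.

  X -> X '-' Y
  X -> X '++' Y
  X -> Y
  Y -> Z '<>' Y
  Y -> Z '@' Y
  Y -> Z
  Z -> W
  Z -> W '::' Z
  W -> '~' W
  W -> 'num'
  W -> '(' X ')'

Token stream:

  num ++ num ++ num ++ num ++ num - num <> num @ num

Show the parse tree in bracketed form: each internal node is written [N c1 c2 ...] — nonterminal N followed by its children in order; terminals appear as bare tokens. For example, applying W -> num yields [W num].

[X [X [X [X [X [X [Y [Z [W num]]]] ++ [Y [Z [W num]]]] ++ [Y [Z [W num]]]] ++ [Y [Z [W num]]]] ++ [Y [Z [W num]]]] - [Y [Z [W num]] <> [Y [Z [W num]] @ [Y [Z [W num]]]]]]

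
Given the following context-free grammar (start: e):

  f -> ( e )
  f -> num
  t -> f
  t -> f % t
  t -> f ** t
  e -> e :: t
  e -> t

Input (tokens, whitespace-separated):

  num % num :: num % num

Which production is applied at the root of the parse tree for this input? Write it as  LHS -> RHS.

[e [e [t [f num] % [t [f num]]]] :: [t [f num] % [t [f num]]]]

e -> e :: t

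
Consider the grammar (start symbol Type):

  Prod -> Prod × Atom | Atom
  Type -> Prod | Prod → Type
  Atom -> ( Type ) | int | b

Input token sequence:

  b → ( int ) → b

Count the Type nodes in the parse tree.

4

[Type [Prod [Atom b]] → [Type [Prod [Atom ( [Type [Prod [Atom int]]] )]] → [Type [Prod [Atom b]]]]]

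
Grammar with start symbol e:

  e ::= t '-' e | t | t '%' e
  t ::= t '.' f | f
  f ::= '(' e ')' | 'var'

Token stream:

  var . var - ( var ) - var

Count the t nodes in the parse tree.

5

[e [t [t [f var]] . [f var]] - [e [t [f ( [e [t [f var]]] )]] - [e [t [f var]]]]]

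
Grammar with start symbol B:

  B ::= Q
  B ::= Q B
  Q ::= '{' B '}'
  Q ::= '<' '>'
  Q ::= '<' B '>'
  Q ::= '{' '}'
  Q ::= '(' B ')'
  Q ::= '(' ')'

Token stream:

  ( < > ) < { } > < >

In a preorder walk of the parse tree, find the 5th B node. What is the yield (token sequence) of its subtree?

[B [Q ( [B [Q < >]] )] [B [Q < [B [Q { }]] >] [B [Q < >]]]]

< >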